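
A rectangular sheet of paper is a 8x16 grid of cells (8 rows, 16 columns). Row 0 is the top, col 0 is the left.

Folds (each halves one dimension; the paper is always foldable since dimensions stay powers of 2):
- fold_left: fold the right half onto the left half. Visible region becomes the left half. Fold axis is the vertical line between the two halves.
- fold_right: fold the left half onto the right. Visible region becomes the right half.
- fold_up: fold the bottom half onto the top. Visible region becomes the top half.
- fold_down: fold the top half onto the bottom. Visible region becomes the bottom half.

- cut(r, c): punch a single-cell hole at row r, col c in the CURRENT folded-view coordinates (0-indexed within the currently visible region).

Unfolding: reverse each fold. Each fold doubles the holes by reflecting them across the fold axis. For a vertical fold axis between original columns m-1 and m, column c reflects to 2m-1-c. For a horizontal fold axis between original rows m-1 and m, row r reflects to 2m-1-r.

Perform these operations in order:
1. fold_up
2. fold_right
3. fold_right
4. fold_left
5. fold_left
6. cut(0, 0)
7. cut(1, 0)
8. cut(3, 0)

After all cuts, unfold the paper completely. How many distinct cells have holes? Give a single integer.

Op 1 fold_up: fold axis h@4; visible region now rows[0,4) x cols[0,16) = 4x16
Op 2 fold_right: fold axis v@8; visible region now rows[0,4) x cols[8,16) = 4x8
Op 3 fold_right: fold axis v@12; visible region now rows[0,4) x cols[12,16) = 4x4
Op 4 fold_left: fold axis v@14; visible region now rows[0,4) x cols[12,14) = 4x2
Op 5 fold_left: fold axis v@13; visible region now rows[0,4) x cols[12,13) = 4x1
Op 6 cut(0, 0): punch at orig (0,12); cuts so far [(0, 12)]; region rows[0,4) x cols[12,13) = 4x1
Op 7 cut(1, 0): punch at orig (1,12); cuts so far [(0, 12), (1, 12)]; region rows[0,4) x cols[12,13) = 4x1
Op 8 cut(3, 0): punch at orig (3,12); cuts so far [(0, 12), (1, 12), (3, 12)]; region rows[0,4) x cols[12,13) = 4x1
Unfold 1 (reflect across v@13): 6 holes -> [(0, 12), (0, 13), (1, 12), (1, 13), (3, 12), (3, 13)]
Unfold 2 (reflect across v@14): 12 holes -> [(0, 12), (0, 13), (0, 14), (0, 15), (1, 12), (1, 13), (1, 14), (1, 15), (3, 12), (3, 13), (3, 14), (3, 15)]
Unfold 3 (reflect across v@12): 24 holes -> [(0, 8), (0, 9), (0, 10), (0, 11), (0, 12), (0, 13), (0, 14), (0, 15), (1, 8), (1, 9), (1, 10), (1, 11), (1, 12), (1, 13), (1, 14), (1, 15), (3, 8), (3, 9), (3, 10), (3, 11), (3, 12), (3, 13), (3, 14), (3, 15)]
Unfold 4 (reflect across v@8): 48 holes -> [(0, 0), (0, 1), (0, 2), (0, 3), (0, 4), (0, 5), (0, 6), (0, 7), (0, 8), (0, 9), (0, 10), (0, 11), (0, 12), (0, 13), (0, 14), (0, 15), (1, 0), (1, 1), (1, 2), (1, 3), (1, 4), (1, 5), (1, 6), (1, 7), (1, 8), (1, 9), (1, 10), (1, 11), (1, 12), (1, 13), (1, 14), (1, 15), (3, 0), (3, 1), (3, 2), (3, 3), (3, 4), (3, 5), (3, 6), (3, 7), (3, 8), (3, 9), (3, 10), (3, 11), (3, 12), (3, 13), (3, 14), (3, 15)]
Unfold 5 (reflect across h@4): 96 holes -> [(0, 0), (0, 1), (0, 2), (0, 3), (0, 4), (0, 5), (0, 6), (0, 7), (0, 8), (0, 9), (0, 10), (0, 11), (0, 12), (0, 13), (0, 14), (0, 15), (1, 0), (1, 1), (1, 2), (1, 3), (1, 4), (1, 5), (1, 6), (1, 7), (1, 8), (1, 9), (1, 10), (1, 11), (1, 12), (1, 13), (1, 14), (1, 15), (3, 0), (3, 1), (3, 2), (3, 3), (3, 4), (3, 5), (3, 6), (3, 7), (3, 8), (3, 9), (3, 10), (3, 11), (3, 12), (3, 13), (3, 14), (3, 15), (4, 0), (4, 1), (4, 2), (4, 3), (4, 4), (4, 5), (4, 6), (4, 7), (4, 8), (4, 9), (4, 10), (4, 11), (4, 12), (4, 13), (4, 14), (4, 15), (6, 0), (6, 1), (6, 2), (6, 3), (6, 4), (6, 5), (6, 6), (6, 7), (6, 8), (6, 9), (6, 10), (6, 11), (6, 12), (6, 13), (6, 14), (6, 15), (7, 0), (7, 1), (7, 2), (7, 3), (7, 4), (7, 5), (7, 6), (7, 7), (7, 8), (7, 9), (7, 10), (7, 11), (7, 12), (7, 13), (7, 14), (7, 15)]

Answer: 96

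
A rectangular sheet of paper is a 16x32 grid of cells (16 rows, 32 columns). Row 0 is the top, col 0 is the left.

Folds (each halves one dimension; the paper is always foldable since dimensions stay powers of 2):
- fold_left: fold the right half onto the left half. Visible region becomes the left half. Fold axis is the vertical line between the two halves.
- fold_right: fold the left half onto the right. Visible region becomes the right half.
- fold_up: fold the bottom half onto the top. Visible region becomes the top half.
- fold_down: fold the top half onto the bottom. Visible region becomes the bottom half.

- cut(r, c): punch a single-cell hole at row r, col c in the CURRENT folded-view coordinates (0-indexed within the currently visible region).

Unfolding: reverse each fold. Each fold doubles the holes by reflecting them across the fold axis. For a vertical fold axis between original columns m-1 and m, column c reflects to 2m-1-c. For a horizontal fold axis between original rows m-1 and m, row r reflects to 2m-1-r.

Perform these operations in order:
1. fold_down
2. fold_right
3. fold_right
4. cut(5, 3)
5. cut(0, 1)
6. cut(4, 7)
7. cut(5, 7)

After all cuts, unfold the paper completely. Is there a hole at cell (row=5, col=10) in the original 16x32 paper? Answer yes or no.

Op 1 fold_down: fold axis h@8; visible region now rows[8,16) x cols[0,32) = 8x32
Op 2 fold_right: fold axis v@16; visible region now rows[8,16) x cols[16,32) = 8x16
Op 3 fold_right: fold axis v@24; visible region now rows[8,16) x cols[24,32) = 8x8
Op 4 cut(5, 3): punch at orig (13,27); cuts so far [(13, 27)]; region rows[8,16) x cols[24,32) = 8x8
Op 5 cut(0, 1): punch at orig (8,25); cuts so far [(8, 25), (13, 27)]; region rows[8,16) x cols[24,32) = 8x8
Op 6 cut(4, 7): punch at orig (12,31); cuts so far [(8, 25), (12, 31), (13, 27)]; region rows[8,16) x cols[24,32) = 8x8
Op 7 cut(5, 7): punch at orig (13,31); cuts so far [(8, 25), (12, 31), (13, 27), (13, 31)]; region rows[8,16) x cols[24,32) = 8x8
Unfold 1 (reflect across v@24): 8 holes -> [(8, 22), (8, 25), (12, 16), (12, 31), (13, 16), (13, 20), (13, 27), (13, 31)]
Unfold 2 (reflect across v@16): 16 holes -> [(8, 6), (8, 9), (8, 22), (8, 25), (12, 0), (12, 15), (12, 16), (12, 31), (13, 0), (13, 4), (13, 11), (13, 15), (13, 16), (13, 20), (13, 27), (13, 31)]
Unfold 3 (reflect across h@8): 32 holes -> [(2, 0), (2, 4), (2, 11), (2, 15), (2, 16), (2, 20), (2, 27), (2, 31), (3, 0), (3, 15), (3, 16), (3, 31), (7, 6), (7, 9), (7, 22), (7, 25), (8, 6), (8, 9), (8, 22), (8, 25), (12, 0), (12, 15), (12, 16), (12, 31), (13, 0), (13, 4), (13, 11), (13, 15), (13, 16), (13, 20), (13, 27), (13, 31)]
Holes: [(2, 0), (2, 4), (2, 11), (2, 15), (2, 16), (2, 20), (2, 27), (2, 31), (3, 0), (3, 15), (3, 16), (3, 31), (7, 6), (7, 9), (7, 22), (7, 25), (8, 6), (8, 9), (8, 22), (8, 25), (12, 0), (12, 15), (12, 16), (12, 31), (13, 0), (13, 4), (13, 11), (13, 15), (13, 16), (13, 20), (13, 27), (13, 31)]

Answer: no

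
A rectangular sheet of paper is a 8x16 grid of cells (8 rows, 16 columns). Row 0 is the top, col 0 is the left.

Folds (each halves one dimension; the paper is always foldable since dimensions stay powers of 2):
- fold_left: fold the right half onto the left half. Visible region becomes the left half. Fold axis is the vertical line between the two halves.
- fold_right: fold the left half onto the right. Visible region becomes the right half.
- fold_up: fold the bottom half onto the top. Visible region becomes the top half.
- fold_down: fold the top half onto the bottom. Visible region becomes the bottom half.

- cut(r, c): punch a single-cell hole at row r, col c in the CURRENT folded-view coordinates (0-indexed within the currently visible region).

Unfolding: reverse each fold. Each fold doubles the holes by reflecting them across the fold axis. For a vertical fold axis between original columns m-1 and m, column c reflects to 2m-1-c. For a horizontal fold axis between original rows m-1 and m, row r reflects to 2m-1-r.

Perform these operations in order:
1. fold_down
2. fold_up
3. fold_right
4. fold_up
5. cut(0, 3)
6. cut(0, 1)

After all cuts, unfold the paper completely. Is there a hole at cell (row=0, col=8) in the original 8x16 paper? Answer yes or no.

Answer: no

Derivation:
Op 1 fold_down: fold axis h@4; visible region now rows[4,8) x cols[0,16) = 4x16
Op 2 fold_up: fold axis h@6; visible region now rows[4,6) x cols[0,16) = 2x16
Op 3 fold_right: fold axis v@8; visible region now rows[4,6) x cols[8,16) = 2x8
Op 4 fold_up: fold axis h@5; visible region now rows[4,5) x cols[8,16) = 1x8
Op 5 cut(0, 3): punch at orig (4,11); cuts so far [(4, 11)]; region rows[4,5) x cols[8,16) = 1x8
Op 6 cut(0, 1): punch at orig (4,9); cuts so far [(4, 9), (4, 11)]; region rows[4,5) x cols[8,16) = 1x8
Unfold 1 (reflect across h@5): 4 holes -> [(4, 9), (4, 11), (5, 9), (5, 11)]
Unfold 2 (reflect across v@8): 8 holes -> [(4, 4), (4, 6), (4, 9), (4, 11), (5, 4), (5, 6), (5, 9), (5, 11)]
Unfold 3 (reflect across h@6): 16 holes -> [(4, 4), (4, 6), (4, 9), (4, 11), (5, 4), (5, 6), (5, 9), (5, 11), (6, 4), (6, 6), (6, 9), (6, 11), (7, 4), (7, 6), (7, 9), (7, 11)]
Unfold 4 (reflect across h@4): 32 holes -> [(0, 4), (0, 6), (0, 9), (0, 11), (1, 4), (1, 6), (1, 9), (1, 11), (2, 4), (2, 6), (2, 9), (2, 11), (3, 4), (3, 6), (3, 9), (3, 11), (4, 4), (4, 6), (4, 9), (4, 11), (5, 4), (5, 6), (5, 9), (5, 11), (6, 4), (6, 6), (6, 9), (6, 11), (7, 4), (7, 6), (7, 9), (7, 11)]
Holes: [(0, 4), (0, 6), (0, 9), (0, 11), (1, 4), (1, 6), (1, 9), (1, 11), (2, 4), (2, 6), (2, 9), (2, 11), (3, 4), (3, 6), (3, 9), (3, 11), (4, 4), (4, 6), (4, 9), (4, 11), (5, 4), (5, 6), (5, 9), (5, 11), (6, 4), (6, 6), (6, 9), (6, 11), (7, 4), (7, 6), (7, 9), (7, 11)]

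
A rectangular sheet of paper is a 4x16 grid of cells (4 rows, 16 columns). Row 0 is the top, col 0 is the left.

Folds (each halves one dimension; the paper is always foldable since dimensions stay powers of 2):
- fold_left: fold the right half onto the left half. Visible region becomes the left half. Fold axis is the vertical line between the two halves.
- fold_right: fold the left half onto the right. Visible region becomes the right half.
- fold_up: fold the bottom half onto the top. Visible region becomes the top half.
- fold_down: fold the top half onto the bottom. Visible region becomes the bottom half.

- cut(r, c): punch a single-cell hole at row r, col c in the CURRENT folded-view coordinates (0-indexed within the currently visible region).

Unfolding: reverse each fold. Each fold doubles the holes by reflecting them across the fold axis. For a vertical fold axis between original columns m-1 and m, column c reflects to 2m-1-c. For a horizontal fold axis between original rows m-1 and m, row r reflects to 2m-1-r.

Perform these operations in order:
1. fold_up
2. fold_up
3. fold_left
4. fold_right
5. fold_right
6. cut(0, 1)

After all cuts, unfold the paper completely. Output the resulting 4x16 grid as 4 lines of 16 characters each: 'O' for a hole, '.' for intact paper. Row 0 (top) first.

Op 1 fold_up: fold axis h@2; visible region now rows[0,2) x cols[0,16) = 2x16
Op 2 fold_up: fold axis h@1; visible region now rows[0,1) x cols[0,16) = 1x16
Op 3 fold_left: fold axis v@8; visible region now rows[0,1) x cols[0,8) = 1x8
Op 4 fold_right: fold axis v@4; visible region now rows[0,1) x cols[4,8) = 1x4
Op 5 fold_right: fold axis v@6; visible region now rows[0,1) x cols[6,8) = 1x2
Op 6 cut(0, 1): punch at orig (0,7); cuts so far [(0, 7)]; region rows[0,1) x cols[6,8) = 1x2
Unfold 1 (reflect across v@6): 2 holes -> [(0, 4), (0, 7)]
Unfold 2 (reflect across v@4): 4 holes -> [(0, 0), (0, 3), (0, 4), (0, 7)]
Unfold 3 (reflect across v@8): 8 holes -> [(0, 0), (0, 3), (0, 4), (0, 7), (0, 8), (0, 11), (0, 12), (0, 15)]
Unfold 4 (reflect across h@1): 16 holes -> [(0, 0), (0, 3), (0, 4), (0, 7), (0, 8), (0, 11), (0, 12), (0, 15), (1, 0), (1, 3), (1, 4), (1, 7), (1, 8), (1, 11), (1, 12), (1, 15)]
Unfold 5 (reflect across h@2): 32 holes -> [(0, 0), (0, 3), (0, 4), (0, 7), (0, 8), (0, 11), (0, 12), (0, 15), (1, 0), (1, 3), (1, 4), (1, 7), (1, 8), (1, 11), (1, 12), (1, 15), (2, 0), (2, 3), (2, 4), (2, 7), (2, 8), (2, 11), (2, 12), (2, 15), (3, 0), (3, 3), (3, 4), (3, 7), (3, 8), (3, 11), (3, 12), (3, 15)]

Answer: O..OO..OO..OO..O
O..OO..OO..OO..O
O..OO..OO..OO..O
O..OO..OO..OO..O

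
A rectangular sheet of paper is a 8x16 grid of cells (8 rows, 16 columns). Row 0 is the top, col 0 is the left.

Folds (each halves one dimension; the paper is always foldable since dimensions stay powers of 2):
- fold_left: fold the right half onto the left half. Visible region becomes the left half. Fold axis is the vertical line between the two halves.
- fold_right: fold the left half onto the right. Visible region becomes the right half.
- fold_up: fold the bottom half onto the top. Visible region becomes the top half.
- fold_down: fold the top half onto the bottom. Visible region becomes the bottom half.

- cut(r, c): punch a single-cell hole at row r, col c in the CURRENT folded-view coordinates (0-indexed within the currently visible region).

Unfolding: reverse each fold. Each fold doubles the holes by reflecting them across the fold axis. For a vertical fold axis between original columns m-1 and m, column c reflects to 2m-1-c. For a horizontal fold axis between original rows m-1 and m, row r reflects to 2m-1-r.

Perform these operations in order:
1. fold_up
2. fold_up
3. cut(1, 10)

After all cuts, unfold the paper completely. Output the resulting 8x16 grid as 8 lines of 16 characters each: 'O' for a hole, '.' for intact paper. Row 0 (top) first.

Answer: ................
..........O.....
..........O.....
................
................
..........O.....
..........O.....
................

Derivation:
Op 1 fold_up: fold axis h@4; visible region now rows[0,4) x cols[0,16) = 4x16
Op 2 fold_up: fold axis h@2; visible region now rows[0,2) x cols[0,16) = 2x16
Op 3 cut(1, 10): punch at orig (1,10); cuts so far [(1, 10)]; region rows[0,2) x cols[0,16) = 2x16
Unfold 1 (reflect across h@2): 2 holes -> [(1, 10), (2, 10)]
Unfold 2 (reflect across h@4): 4 holes -> [(1, 10), (2, 10), (5, 10), (6, 10)]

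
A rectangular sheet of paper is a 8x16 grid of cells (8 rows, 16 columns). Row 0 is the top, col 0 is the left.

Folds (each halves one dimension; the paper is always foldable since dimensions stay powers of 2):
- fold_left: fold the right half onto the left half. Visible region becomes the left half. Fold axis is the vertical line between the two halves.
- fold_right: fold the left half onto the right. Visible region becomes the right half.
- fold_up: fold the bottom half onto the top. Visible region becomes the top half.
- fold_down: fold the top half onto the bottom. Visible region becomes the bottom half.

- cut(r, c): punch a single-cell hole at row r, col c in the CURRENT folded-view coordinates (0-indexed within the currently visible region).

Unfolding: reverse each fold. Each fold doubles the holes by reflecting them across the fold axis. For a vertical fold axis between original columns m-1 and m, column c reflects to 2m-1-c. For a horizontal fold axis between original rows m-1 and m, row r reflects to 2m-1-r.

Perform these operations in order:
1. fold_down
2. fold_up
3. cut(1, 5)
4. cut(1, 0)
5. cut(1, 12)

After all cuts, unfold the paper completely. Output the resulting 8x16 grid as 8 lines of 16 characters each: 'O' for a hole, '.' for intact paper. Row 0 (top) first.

Op 1 fold_down: fold axis h@4; visible region now rows[4,8) x cols[0,16) = 4x16
Op 2 fold_up: fold axis h@6; visible region now rows[4,6) x cols[0,16) = 2x16
Op 3 cut(1, 5): punch at orig (5,5); cuts so far [(5, 5)]; region rows[4,6) x cols[0,16) = 2x16
Op 4 cut(1, 0): punch at orig (5,0); cuts so far [(5, 0), (5, 5)]; region rows[4,6) x cols[0,16) = 2x16
Op 5 cut(1, 12): punch at orig (5,12); cuts so far [(5, 0), (5, 5), (5, 12)]; region rows[4,6) x cols[0,16) = 2x16
Unfold 1 (reflect across h@6): 6 holes -> [(5, 0), (5, 5), (5, 12), (6, 0), (6, 5), (6, 12)]
Unfold 2 (reflect across h@4): 12 holes -> [(1, 0), (1, 5), (1, 12), (2, 0), (2, 5), (2, 12), (5, 0), (5, 5), (5, 12), (6, 0), (6, 5), (6, 12)]

Answer: ................
O....O......O...
O....O......O...
................
................
O....O......O...
O....O......O...
................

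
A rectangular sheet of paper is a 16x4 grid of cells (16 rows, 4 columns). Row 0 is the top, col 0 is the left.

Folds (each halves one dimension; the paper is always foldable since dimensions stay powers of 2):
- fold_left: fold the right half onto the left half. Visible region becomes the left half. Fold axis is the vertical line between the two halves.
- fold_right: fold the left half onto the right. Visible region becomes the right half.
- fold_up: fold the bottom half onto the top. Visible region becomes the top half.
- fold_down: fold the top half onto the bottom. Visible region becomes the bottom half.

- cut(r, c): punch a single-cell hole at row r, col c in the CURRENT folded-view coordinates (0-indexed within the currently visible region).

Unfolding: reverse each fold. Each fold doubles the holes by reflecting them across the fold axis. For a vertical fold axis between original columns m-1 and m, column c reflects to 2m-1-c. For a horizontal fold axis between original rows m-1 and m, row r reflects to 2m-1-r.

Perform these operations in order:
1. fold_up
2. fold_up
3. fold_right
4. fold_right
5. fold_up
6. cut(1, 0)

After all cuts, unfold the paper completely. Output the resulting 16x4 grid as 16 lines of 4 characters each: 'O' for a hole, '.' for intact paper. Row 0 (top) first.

Op 1 fold_up: fold axis h@8; visible region now rows[0,8) x cols[0,4) = 8x4
Op 2 fold_up: fold axis h@4; visible region now rows[0,4) x cols[0,4) = 4x4
Op 3 fold_right: fold axis v@2; visible region now rows[0,4) x cols[2,4) = 4x2
Op 4 fold_right: fold axis v@3; visible region now rows[0,4) x cols[3,4) = 4x1
Op 5 fold_up: fold axis h@2; visible region now rows[0,2) x cols[3,4) = 2x1
Op 6 cut(1, 0): punch at orig (1,3); cuts so far [(1, 3)]; region rows[0,2) x cols[3,4) = 2x1
Unfold 1 (reflect across h@2): 2 holes -> [(1, 3), (2, 3)]
Unfold 2 (reflect across v@3): 4 holes -> [(1, 2), (1, 3), (2, 2), (2, 3)]
Unfold 3 (reflect across v@2): 8 holes -> [(1, 0), (1, 1), (1, 2), (1, 3), (2, 0), (2, 1), (2, 2), (2, 3)]
Unfold 4 (reflect across h@4): 16 holes -> [(1, 0), (1, 1), (1, 2), (1, 3), (2, 0), (2, 1), (2, 2), (2, 3), (5, 0), (5, 1), (5, 2), (5, 3), (6, 0), (6, 1), (6, 2), (6, 3)]
Unfold 5 (reflect across h@8): 32 holes -> [(1, 0), (1, 1), (1, 2), (1, 3), (2, 0), (2, 1), (2, 2), (2, 3), (5, 0), (5, 1), (5, 2), (5, 3), (6, 0), (6, 1), (6, 2), (6, 3), (9, 0), (9, 1), (9, 2), (9, 3), (10, 0), (10, 1), (10, 2), (10, 3), (13, 0), (13, 1), (13, 2), (13, 3), (14, 0), (14, 1), (14, 2), (14, 3)]

Answer: ....
OOOO
OOOO
....
....
OOOO
OOOO
....
....
OOOO
OOOO
....
....
OOOO
OOOO
....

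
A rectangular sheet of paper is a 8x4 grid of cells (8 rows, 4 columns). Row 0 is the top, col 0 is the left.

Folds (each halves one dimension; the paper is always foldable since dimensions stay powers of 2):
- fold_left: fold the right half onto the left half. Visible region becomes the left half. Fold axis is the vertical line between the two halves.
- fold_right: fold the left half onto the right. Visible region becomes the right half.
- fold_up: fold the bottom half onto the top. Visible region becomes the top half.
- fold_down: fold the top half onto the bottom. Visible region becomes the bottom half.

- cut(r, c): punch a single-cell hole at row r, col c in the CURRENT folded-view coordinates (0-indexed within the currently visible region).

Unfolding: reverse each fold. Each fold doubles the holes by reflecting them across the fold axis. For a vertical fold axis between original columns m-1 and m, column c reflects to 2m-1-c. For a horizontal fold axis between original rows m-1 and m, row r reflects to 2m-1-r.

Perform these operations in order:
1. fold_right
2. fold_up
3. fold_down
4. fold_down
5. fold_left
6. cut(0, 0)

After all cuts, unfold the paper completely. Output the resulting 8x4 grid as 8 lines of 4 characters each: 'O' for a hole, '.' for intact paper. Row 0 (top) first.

Answer: OOOO
OOOO
OOOO
OOOO
OOOO
OOOO
OOOO
OOOO

Derivation:
Op 1 fold_right: fold axis v@2; visible region now rows[0,8) x cols[2,4) = 8x2
Op 2 fold_up: fold axis h@4; visible region now rows[0,4) x cols[2,4) = 4x2
Op 3 fold_down: fold axis h@2; visible region now rows[2,4) x cols[2,4) = 2x2
Op 4 fold_down: fold axis h@3; visible region now rows[3,4) x cols[2,4) = 1x2
Op 5 fold_left: fold axis v@3; visible region now rows[3,4) x cols[2,3) = 1x1
Op 6 cut(0, 0): punch at orig (3,2); cuts so far [(3, 2)]; region rows[3,4) x cols[2,3) = 1x1
Unfold 1 (reflect across v@3): 2 holes -> [(3, 2), (3, 3)]
Unfold 2 (reflect across h@3): 4 holes -> [(2, 2), (2, 3), (3, 2), (3, 3)]
Unfold 3 (reflect across h@2): 8 holes -> [(0, 2), (0, 3), (1, 2), (1, 3), (2, 2), (2, 3), (3, 2), (3, 3)]
Unfold 4 (reflect across h@4): 16 holes -> [(0, 2), (0, 3), (1, 2), (1, 3), (2, 2), (2, 3), (3, 2), (3, 3), (4, 2), (4, 3), (5, 2), (5, 3), (6, 2), (6, 3), (7, 2), (7, 3)]
Unfold 5 (reflect across v@2): 32 holes -> [(0, 0), (0, 1), (0, 2), (0, 3), (1, 0), (1, 1), (1, 2), (1, 3), (2, 0), (2, 1), (2, 2), (2, 3), (3, 0), (3, 1), (3, 2), (3, 3), (4, 0), (4, 1), (4, 2), (4, 3), (5, 0), (5, 1), (5, 2), (5, 3), (6, 0), (6, 1), (6, 2), (6, 3), (7, 0), (7, 1), (7, 2), (7, 3)]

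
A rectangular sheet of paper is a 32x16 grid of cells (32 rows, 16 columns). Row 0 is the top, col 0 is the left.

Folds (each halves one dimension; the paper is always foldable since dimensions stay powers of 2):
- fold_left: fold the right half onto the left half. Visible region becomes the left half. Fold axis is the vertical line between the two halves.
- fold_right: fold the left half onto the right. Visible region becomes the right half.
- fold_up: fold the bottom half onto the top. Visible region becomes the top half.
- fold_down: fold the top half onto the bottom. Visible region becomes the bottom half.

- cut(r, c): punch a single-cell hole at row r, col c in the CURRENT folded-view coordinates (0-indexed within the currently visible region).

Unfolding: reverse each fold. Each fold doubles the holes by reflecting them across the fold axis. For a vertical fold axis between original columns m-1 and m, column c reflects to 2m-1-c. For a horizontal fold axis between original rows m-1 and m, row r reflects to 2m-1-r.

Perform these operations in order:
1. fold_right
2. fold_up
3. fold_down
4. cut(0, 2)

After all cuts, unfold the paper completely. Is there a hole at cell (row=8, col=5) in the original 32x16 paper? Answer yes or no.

Answer: yes

Derivation:
Op 1 fold_right: fold axis v@8; visible region now rows[0,32) x cols[8,16) = 32x8
Op 2 fold_up: fold axis h@16; visible region now rows[0,16) x cols[8,16) = 16x8
Op 3 fold_down: fold axis h@8; visible region now rows[8,16) x cols[8,16) = 8x8
Op 4 cut(0, 2): punch at orig (8,10); cuts so far [(8, 10)]; region rows[8,16) x cols[8,16) = 8x8
Unfold 1 (reflect across h@8): 2 holes -> [(7, 10), (8, 10)]
Unfold 2 (reflect across h@16): 4 holes -> [(7, 10), (8, 10), (23, 10), (24, 10)]
Unfold 3 (reflect across v@8): 8 holes -> [(7, 5), (7, 10), (8, 5), (8, 10), (23, 5), (23, 10), (24, 5), (24, 10)]
Holes: [(7, 5), (7, 10), (8, 5), (8, 10), (23, 5), (23, 10), (24, 5), (24, 10)]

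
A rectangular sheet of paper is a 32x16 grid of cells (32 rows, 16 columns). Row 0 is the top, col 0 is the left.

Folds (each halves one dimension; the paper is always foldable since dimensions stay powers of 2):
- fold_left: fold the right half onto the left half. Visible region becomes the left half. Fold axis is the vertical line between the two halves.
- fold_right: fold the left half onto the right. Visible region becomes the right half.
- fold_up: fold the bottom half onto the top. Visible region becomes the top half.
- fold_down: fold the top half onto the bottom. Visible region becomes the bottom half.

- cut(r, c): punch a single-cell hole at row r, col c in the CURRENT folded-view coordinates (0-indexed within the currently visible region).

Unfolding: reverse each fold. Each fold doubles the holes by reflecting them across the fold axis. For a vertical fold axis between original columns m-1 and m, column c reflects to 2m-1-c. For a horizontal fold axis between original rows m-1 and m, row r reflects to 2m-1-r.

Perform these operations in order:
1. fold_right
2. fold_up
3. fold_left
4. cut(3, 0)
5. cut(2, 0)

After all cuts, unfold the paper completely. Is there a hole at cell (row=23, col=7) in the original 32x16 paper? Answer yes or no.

Answer: no

Derivation:
Op 1 fold_right: fold axis v@8; visible region now rows[0,32) x cols[8,16) = 32x8
Op 2 fold_up: fold axis h@16; visible region now rows[0,16) x cols[8,16) = 16x8
Op 3 fold_left: fold axis v@12; visible region now rows[0,16) x cols[8,12) = 16x4
Op 4 cut(3, 0): punch at orig (3,8); cuts so far [(3, 8)]; region rows[0,16) x cols[8,12) = 16x4
Op 5 cut(2, 0): punch at orig (2,8); cuts so far [(2, 8), (3, 8)]; region rows[0,16) x cols[8,12) = 16x4
Unfold 1 (reflect across v@12): 4 holes -> [(2, 8), (2, 15), (3, 8), (3, 15)]
Unfold 2 (reflect across h@16): 8 holes -> [(2, 8), (2, 15), (3, 8), (3, 15), (28, 8), (28, 15), (29, 8), (29, 15)]
Unfold 3 (reflect across v@8): 16 holes -> [(2, 0), (2, 7), (2, 8), (2, 15), (3, 0), (3, 7), (3, 8), (3, 15), (28, 0), (28, 7), (28, 8), (28, 15), (29, 0), (29, 7), (29, 8), (29, 15)]
Holes: [(2, 0), (2, 7), (2, 8), (2, 15), (3, 0), (3, 7), (3, 8), (3, 15), (28, 0), (28, 7), (28, 8), (28, 15), (29, 0), (29, 7), (29, 8), (29, 15)]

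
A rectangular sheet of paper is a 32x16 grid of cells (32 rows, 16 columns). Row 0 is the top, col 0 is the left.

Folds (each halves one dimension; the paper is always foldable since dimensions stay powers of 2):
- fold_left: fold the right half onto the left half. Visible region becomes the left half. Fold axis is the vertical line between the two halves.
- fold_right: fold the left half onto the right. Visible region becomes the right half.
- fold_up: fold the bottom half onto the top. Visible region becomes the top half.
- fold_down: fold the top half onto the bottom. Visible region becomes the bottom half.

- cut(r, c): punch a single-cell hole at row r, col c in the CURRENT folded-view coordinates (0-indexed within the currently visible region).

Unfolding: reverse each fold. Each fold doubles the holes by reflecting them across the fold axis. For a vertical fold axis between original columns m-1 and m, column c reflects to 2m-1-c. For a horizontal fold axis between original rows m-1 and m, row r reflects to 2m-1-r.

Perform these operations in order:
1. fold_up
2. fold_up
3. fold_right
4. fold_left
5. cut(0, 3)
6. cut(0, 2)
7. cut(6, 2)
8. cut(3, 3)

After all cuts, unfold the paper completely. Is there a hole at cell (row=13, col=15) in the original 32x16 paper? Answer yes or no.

Op 1 fold_up: fold axis h@16; visible region now rows[0,16) x cols[0,16) = 16x16
Op 2 fold_up: fold axis h@8; visible region now rows[0,8) x cols[0,16) = 8x16
Op 3 fold_right: fold axis v@8; visible region now rows[0,8) x cols[8,16) = 8x8
Op 4 fold_left: fold axis v@12; visible region now rows[0,8) x cols[8,12) = 8x4
Op 5 cut(0, 3): punch at orig (0,11); cuts so far [(0, 11)]; region rows[0,8) x cols[8,12) = 8x4
Op 6 cut(0, 2): punch at orig (0,10); cuts so far [(0, 10), (0, 11)]; region rows[0,8) x cols[8,12) = 8x4
Op 7 cut(6, 2): punch at orig (6,10); cuts so far [(0, 10), (0, 11), (6, 10)]; region rows[0,8) x cols[8,12) = 8x4
Op 8 cut(3, 3): punch at orig (3,11); cuts so far [(0, 10), (0, 11), (3, 11), (6, 10)]; region rows[0,8) x cols[8,12) = 8x4
Unfold 1 (reflect across v@12): 8 holes -> [(0, 10), (0, 11), (0, 12), (0, 13), (3, 11), (3, 12), (6, 10), (6, 13)]
Unfold 2 (reflect across v@8): 16 holes -> [(0, 2), (0, 3), (0, 4), (0, 5), (0, 10), (0, 11), (0, 12), (0, 13), (3, 3), (3, 4), (3, 11), (3, 12), (6, 2), (6, 5), (6, 10), (6, 13)]
Unfold 3 (reflect across h@8): 32 holes -> [(0, 2), (0, 3), (0, 4), (0, 5), (0, 10), (0, 11), (0, 12), (0, 13), (3, 3), (3, 4), (3, 11), (3, 12), (6, 2), (6, 5), (6, 10), (6, 13), (9, 2), (9, 5), (9, 10), (9, 13), (12, 3), (12, 4), (12, 11), (12, 12), (15, 2), (15, 3), (15, 4), (15, 5), (15, 10), (15, 11), (15, 12), (15, 13)]
Unfold 4 (reflect across h@16): 64 holes -> [(0, 2), (0, 3), (0, 4), (0, 5), (0, 10), (0, 11), (0, 12), (0, 13), (3, 3), (3, 4), (3, 11), (3, 12), (6, 2), (6, 5), (6, 10), (6, 13), (9, 2), (9, 5), (9, 10), (9, 13), (12, 3), (12, 4), (12, 11), (12, 12), (15, 2), (15, 3), (15, 4), (15, 5), (15, 10), (15, 11), (15, 12), (15, 13), (16, 2), (16, 3), (16, 4), (16, 5), (16, 10), (16, 11), (16, 12), (16, 13), (19, 3), (19, 4), (19, 11), (19, 12), (22, 2), (22, 5), (22, 10), (22, 13), (25, 2), (25, 5), (25, 10), (25, 13), (28, 3), (28, 4), (28, 11), (28, 12), (31, 2), (31, 3), (31, 4), (31, 5), (31, 10), (31, 11), (31, 12), (31, 13)]
Holes: [(0, 2), (0, 3), (0, 4), (0, 5), (0, 10), (0, 11), (0, 12), (0, 13), (3, 3), (3, 4), (3, 11), (3, 12), (6, 2), (6, 5), (6, 10), (6, 13), (9, 2), (9, 5), (9, 10), (9, 13), (12, 3), (12, 4), (12, 11), (12, 12), (15, 2), (15, 3), (15, 4), (15, 5), (15, 10), (15, 11), (15, 12), (15, 13), (16, 2), (16, 3), (16, 4), (16, 5), (16, 10), (16, 11), (16, 12), (16, 13), (19, 3), (19, 4), (19, 11), (19, 12), (22, 2), (22, 5), (22, 10), (22, 13), (25, 2), (25, 5), (25, 10), (25, 13), (28, 3), (28, 4), (28, 11), (28, 12), (31, 2), (31, 3), (31, 4), (31, 5), (31, 10), (31, 11), (31, 12), (31, 13)]

Answer: no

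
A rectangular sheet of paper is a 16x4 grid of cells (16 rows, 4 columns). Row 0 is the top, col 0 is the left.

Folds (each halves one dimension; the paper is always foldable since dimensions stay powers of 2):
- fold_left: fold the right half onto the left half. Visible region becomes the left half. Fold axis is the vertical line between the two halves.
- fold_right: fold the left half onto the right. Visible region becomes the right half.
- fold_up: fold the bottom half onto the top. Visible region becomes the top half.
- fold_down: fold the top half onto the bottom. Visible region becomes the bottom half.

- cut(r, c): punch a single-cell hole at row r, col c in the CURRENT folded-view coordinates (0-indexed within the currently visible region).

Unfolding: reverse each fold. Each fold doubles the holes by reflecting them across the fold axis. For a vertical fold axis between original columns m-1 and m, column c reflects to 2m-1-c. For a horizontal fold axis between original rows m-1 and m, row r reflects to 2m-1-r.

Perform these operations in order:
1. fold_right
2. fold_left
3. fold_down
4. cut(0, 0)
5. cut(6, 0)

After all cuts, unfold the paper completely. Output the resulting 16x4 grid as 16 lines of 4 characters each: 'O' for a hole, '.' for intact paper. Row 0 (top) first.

Op 1 fold_right: fold axis v@2; visible region now rows[0,16) x cols[2,4) = 16x2
Op 2 fold_left: fold axis v@3; visible region now rows[0,16) x cols[2,3) = 16x1
Op 3 fold_down: fold axis h@8; visible region now rows[8,16) x cols[2,3) = 8x1
Op 4 cut(0, 0): punch at orig (8,2); cuts so far [(8, 2)]; region rows[8,16) x cols[2,3) = 8x1
Op 5 cut(6, 0): punch at orig (14,2); cuts so far [(8, 2), (14, 2)]; region rows[8,16) x cols[2,3) = 8x1
Unfold 1 (reflect across h@8): 4 holes -> [(1, 2), (7, 2), (8, 2), (14, 2)]
Unfold 2 (reflect across v@3): 8 holes -> [(1, 2), (1, 3), (7, 2), (7, 3), (8, 2), (8, 3), (14, 2), (14, 3)]
Unfold 3 (reflect across v@2): 16 holes -> [(1, 0), (1, 1), (1, 2), (1, 3), (7, 0), (7, 1), (7, 2), (7, 3), (8, 0), (8, 1), (8, 2), (8, 3), (14, 0), (14, 1), (14, 2), (14, 3)]

Answer: ....
OOOO
....
....
....
....
....
OOOO
OOOO
....
....
....
....
....
OOOO
....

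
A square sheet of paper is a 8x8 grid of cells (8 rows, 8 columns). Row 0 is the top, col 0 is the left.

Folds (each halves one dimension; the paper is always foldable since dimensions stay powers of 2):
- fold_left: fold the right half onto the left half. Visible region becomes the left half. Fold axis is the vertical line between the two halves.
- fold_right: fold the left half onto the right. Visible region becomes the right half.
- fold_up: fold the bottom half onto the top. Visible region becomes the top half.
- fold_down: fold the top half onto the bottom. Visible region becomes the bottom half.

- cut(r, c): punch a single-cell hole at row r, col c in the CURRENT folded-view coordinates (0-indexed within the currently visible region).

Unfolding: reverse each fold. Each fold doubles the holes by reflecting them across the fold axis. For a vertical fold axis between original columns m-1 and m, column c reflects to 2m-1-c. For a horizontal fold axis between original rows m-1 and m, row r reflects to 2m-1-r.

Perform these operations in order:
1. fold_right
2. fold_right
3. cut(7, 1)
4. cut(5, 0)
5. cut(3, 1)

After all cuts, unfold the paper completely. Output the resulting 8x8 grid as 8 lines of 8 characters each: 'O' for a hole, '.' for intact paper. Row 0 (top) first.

Answer: ........
........
........
O..OO..O
........
.OO..OO.
........
O..OO..O

Derivation:
Op 1 fold_right: fold axis v@4; visible region now rows[0,8) x cols[4,8) = 8x4
Op 2 fold_right: fold axis v@6; visible region now rows[0,8) x cols[6,8) = 8x2
Op 3 cut(7, 1): punch at orig (7,7); cuts so far [(7, 7)]; region rows[0,8) x cols[6,8) = 8x2
Op 4 cut(5, 0): punch at orig (5,6); cuts so far [(5, 6), (7, 7)]; region rows[0,8) x cols[6,8) = 8x2
Op 5 cut(3, 1): punch at orig (3,7); cuts so far [(3, 7), (5, 6), (7, 7)]; region rows[0,8) x cols[6,8) = 8x2
Unfold 1 (reflect across v@6): 6 holes -> [(3, 4), (3, 7), (5, 5), (5, 6), (7, 4), (7, 7)]
Unfold 2 (reflect across v@4): 12 holes -> [(3, 0), (3, 3), (3, 4), (3, 7), (5, 1), (5, 2), (5, 5), (5, 6), (7, 0), (7, 3), (7, 4), (7, 7)]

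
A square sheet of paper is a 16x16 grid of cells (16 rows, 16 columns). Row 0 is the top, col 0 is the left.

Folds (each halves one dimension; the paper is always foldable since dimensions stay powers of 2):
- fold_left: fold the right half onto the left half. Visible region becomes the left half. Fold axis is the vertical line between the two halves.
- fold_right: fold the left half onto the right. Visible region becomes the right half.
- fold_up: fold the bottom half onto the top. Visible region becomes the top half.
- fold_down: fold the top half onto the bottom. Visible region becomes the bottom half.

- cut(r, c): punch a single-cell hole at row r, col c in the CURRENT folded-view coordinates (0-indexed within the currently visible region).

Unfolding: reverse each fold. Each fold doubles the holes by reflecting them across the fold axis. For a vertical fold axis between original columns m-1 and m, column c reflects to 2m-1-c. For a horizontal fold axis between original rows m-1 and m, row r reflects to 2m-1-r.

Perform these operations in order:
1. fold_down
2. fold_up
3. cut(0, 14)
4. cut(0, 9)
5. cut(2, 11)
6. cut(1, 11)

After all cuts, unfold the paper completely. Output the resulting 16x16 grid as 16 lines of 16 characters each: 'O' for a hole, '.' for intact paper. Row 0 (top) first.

Answer: .........O....O.
...........O....
...........O....
................
................
...........O....
...........O....
.........O....O.
.........O....O.
...........O....
...........O....
................
................
...........O....
...........O....
.........O....O.

Derivation:
Op 1 fold_down: fold axis h@8; visible region now rows[8,16) x cols[0,16) = 8x16
Op 2 fold_up: fold axis h@12; visible region now rows[8,12) x cols[0,16) = 4x16
Op 3 cut(0, 14): punch at orig (8,14); cuts so far [(8, 14)]; region rows[8,12) x cols[0,16) = 4x16
Op 4 cut(0, 9): punch at orig (8,9); cuts so far [(8, 9), (8, 14)]; region rows[8,12) x cols[0,16) = 4x16
Op 5 cut(2, 11): punch at orig (10,11); cuts so far [(8, 9), (8, 14), (10, 11)]; region rows[8,12) x cols[0,16) = 4x16
Op 6 cut(1, 11): punch at orig (9,11); cuts so far [(8, 9), (8, 14), (9, 11), (10, 11)]; region rows[8,12) x cols[0,16) = 4x16
Unfold 1 (reflect across h@12): 8 holes -> [(8, 9), (8, 14), (9, 11), (10, 11), (13, 11), (14, 11), (15, 9), (15, 14)]
Unfold 2 (reflect across h@8): 16 holes -> [(0, 9), (0, 14), (1, 11), (2, 11), (5, 11), (6, 11), (7, 9), (7, 14), (8, 9), (8, 14), (9, 11), (10, 11), (13, 11), (14, 11), (15, 9), (15, 14)]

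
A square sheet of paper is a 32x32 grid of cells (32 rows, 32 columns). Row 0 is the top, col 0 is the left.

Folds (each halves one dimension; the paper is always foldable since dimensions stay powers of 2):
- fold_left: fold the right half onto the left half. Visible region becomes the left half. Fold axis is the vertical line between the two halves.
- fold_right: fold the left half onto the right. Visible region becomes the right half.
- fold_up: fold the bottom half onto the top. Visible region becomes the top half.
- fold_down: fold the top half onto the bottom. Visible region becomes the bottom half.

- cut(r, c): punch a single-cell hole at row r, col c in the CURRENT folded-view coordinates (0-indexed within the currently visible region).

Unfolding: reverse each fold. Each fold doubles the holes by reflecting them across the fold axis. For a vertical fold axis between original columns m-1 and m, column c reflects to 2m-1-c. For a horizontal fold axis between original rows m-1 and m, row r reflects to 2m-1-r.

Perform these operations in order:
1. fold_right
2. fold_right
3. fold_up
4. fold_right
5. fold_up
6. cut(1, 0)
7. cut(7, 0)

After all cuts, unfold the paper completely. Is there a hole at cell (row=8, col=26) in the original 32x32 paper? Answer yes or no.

Op 1 fold_right: fold axis v@16; visible region now rows[0,32) x cols[16,32) = 32x16
Op 2 fold_right: fold axis v@24; visible region now rows[0,32) x cols[24,32) = 32x8
Op 3 fold_up: fold axis h@16; visible region now rows[0,16) x cols[24,32) = 16x8
Op 4 fold_right: fold axis v@28; visible region now rows[0,16) x cols[28,32) = 16x4
Op 5 fold_up: fold axis h@8; visible region now rows[0,8) x cols[28,32) = 8x4
Op 6 cut(1, 0): punch at orig (1,28); cuts so far [(1, 28)]; region rows[0,8) x cols[28,32) = 8x4
Op 7 cut(7, 0): punch at orig (7,28); cuts so far [(1, 28), (7, 28)]; region rows[0,8) x cols[28,32) = 8x4
Unfold 1 (reflect across h@8): 4 holes -> [(1, 28), (7, 28), (8, 28), (14, 28)]
Unfold 2 (reflect across v@28): 8 holes -> [(1, 27), (1, 28), (7, 27), (7, 28), (8, 27), (8, 28), (14, 27), (14, 28)]
Unfold 3 (reflect across h@16): 16 holes -> [(1, 27), (1, 28), (7, 27), (7, 28), (8, 27), (8, 28), (14, 27), (14, 28), (17, 27), (17, 28), (23, 27), (23, 28), (24, 27), (24, 28), (30, 27), (30, 28)]
Unfold 4 (reflect across v@24): 32 holes -> [(1, 19), (1, 20), (1, 27), (1, 28), (7, 19), (7, 20), (7, 27), (7, 28), (8, 19), (8, 20), (8, 27), (8, 28), (14, 19), (14, 20), (14, 27), (14, 28), (17, 19), (17, 20), (17, 27), (17, 28), (23, 19), (23, 20), (23, 27), (23, 28), (24, 19), (24, 20), (24, 27), (24, 28), (30, 19), (30, 20), (30, 27), (30, 28)]
Unfold 5 (reflect across v@16): 64 holes -> [(1, 3), (1, 4), (1, 11), (1, 12), (1, 19), (1, 20), (1, 27), (1, 28), (7, 3), (7, 4), (7, 11), (7, 12), (7, 19), (7, 20), (7, 27), (7, 28), (8, 3), (8, 4), (8, 11), (8, 12), (8, 19), (8, 20), (8, 27), (8, 28), (14, 3), (14, 4), (14, 11), (14, 12), (14, 19), (14, 20), (14, 27), (14, 28), (17, 3), (17, 4), (17, 11), (17, 12), (17, 19), (17, 20), (17, 27), (17, 28), (23, 3), (23, 4), (23, 11), (23, 12), (23, 19), (23, 20), (23, 27), (23, 28), (24, 3), (24, 4), (24, 11), (24, 12), (24, 19), (24, 20), (24, 27), (24, 28), (30, 3), (30, 4), (30, 11), (30, 12), (30, 19), (30, 20), (30, 27), (30, 28)]
Holes: [(1, 3), (1, 4), (1, 11), (1, 12), (1, 19), (1, 20), (1, 27), (1, 28), (7, 3), (7, 4), (7, 11), (7, 12), (7, 19), (7, 20), (7, 27), (7, 28), (8, 3), (8, 4), (8, 11), (8, 12), (8, 19), (8, 20), (8, 27), (8, 28), (14, 3), (14, 4), (14, 11), (14, 12), (14, 19), (14, 20), (14, 27), (14, 28), (17, 3), (17, 4), (17, 11), (17, 12), (17, 19), (17, 20), (17, 27), (17, 28), (23, 3), (23, 4), (23, 11), (23, 12), (23, 19), (23, 20), (23, 27), (23, 28), (24, 3), (24, 4), (24, 11), (24, 12), (24, 19), (24, 20), (24, 27), (24, 28), (30, 3), (30, 4), (30, 11), (30, 12), (30, 19), (30, 20), (30, 27), (30, 28)]

Answer: no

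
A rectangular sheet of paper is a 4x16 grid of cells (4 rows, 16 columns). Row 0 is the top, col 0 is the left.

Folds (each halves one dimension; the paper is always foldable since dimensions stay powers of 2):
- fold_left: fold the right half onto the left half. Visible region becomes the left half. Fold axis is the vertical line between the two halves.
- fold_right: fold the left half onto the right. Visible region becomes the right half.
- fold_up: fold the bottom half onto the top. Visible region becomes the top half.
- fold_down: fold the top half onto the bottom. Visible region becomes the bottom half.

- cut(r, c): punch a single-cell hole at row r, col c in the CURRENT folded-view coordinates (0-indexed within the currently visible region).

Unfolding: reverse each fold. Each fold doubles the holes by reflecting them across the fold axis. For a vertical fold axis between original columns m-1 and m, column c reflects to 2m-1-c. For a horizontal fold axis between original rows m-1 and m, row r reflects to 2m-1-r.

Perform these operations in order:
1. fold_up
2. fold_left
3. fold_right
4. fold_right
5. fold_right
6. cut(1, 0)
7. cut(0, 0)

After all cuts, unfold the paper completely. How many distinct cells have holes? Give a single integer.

Answer: 64

Derivation:
Op 1 fold_up: fold axis h@2; visible region now rows[0,2) x cols[0,16) = 2x16
Op 2 fold_left: fold axis v@8; visible region now rows[0,2) x cols[0,8) = 2x8
Op 3 fold_right: fold axis v@4; visible region now rows[0,2) x cols[4,8) = 2x4
Op 4 fold_right: fold axis v@6; visible region now rows[0,2) x cols[6,8) = 2x2
Op 5 fold_right: fold axis v@7; visible region now rows[0,2) x cols[7,8) = 2x1
Op 6 cut(1, 0): punch at orig (1,7); cuts so far [(1, 7)]; region rows[0,2) x cols[7,8) = 2x1
Op 7 cut(0, 0): punch at orig (0,7); cuts so far [(0, 7), (1, 7)]; region rows[0,2) x cols[7,8) = 2x1
Unfold 1 (reflect across v@7): 4 holes -> [(0, 6), (0, 7), (1, 6), (1, 7)]
Unfold 2 (reflect across v@6): 8 holes -> [(0, 4), (0, 5), (0, 6), (0, 7), (1, 4), (1, 5), (1, 6), (1, 7)]
Unfold 3 (reflect across v@4): 16 holes -> [(0, 0), (0, 1), (0, 2), (0, 3), (0, 4), (0, 5), (0, 6), (0, 7), (1, 0), (1, 1), (1, 2), (1, 3), (1, 4), (1, 5), (1, 6), (1, 7)]
Unfold 4 (reflect across v@8): 32 holes -> [(0, 0), (0, 1), (0, 2), (0, 3), (0, 4), (0, 5), (0, 6), (0, 7), (0, 8), (0, 9), (0, 10), (0, 11), (0, 12), (0, 13), (0, 14), (0, 15), (1, 0), (1, 1), (1, 2), (1, 3), (1, 4), (1, 5), (1, 6), (1, 7), (1, 8), (1, 9), (1, 10), (1, 11), (1, 12), (1, 13), (1, 14), (1, 15)]
Unfold 5 (reflect across h@2): 64 holes -> [(0, 0), (0, 1), (0, 2), (0, 3), (0, 4), (0, 5), (0, 6), (0, 7), (0, 8), (0, 9), (0, 10), (0, 11), (0, 12), (0, 13), (0, 14), (0, 15), (1, 0), (1, 1), (1, 2), (1, 3), (1, 4), (1, 5), (1, 6), (1, 7), (1, 8), (1, 9), (1, 10), (1, 11), (1, 12), (1, 13), (1, 14), (1, 15), (2, 0), (2, 1), (2, 2), (2, 3), (2, 4), (2, 5), (2, 6), (2, 7), (2, 8), (2, 9), (2, 10), (2, 11), (2, 12), (2, 13), (2, 14), (2, 15), (3, 0), (3, 1), (3, 2), (3, 3), (3, 4), (3, 5), (3, 6), (3, 7), (3, 8), (3, 9), (3, 10), (3, 11), (3, 12), (3, 13), (3, 14), (3, 15)]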